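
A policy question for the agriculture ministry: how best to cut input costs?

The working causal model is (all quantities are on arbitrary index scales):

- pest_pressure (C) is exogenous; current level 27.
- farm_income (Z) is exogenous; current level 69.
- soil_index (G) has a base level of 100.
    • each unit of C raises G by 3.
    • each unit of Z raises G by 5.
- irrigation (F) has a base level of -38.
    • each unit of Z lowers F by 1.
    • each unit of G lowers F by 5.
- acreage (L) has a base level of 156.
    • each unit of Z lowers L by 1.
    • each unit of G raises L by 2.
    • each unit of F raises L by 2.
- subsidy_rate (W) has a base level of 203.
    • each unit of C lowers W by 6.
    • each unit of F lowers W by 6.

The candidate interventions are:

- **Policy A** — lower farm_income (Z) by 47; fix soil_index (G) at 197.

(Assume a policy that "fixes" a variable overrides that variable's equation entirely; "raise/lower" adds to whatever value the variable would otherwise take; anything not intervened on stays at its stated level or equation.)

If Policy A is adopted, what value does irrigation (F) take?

-1045

Policy A (Z − 47, G := 197):
  C = 27
  Z = 69 − 47 = 22
  G = 197
  F = -38 − 22 − 5·197 = -1045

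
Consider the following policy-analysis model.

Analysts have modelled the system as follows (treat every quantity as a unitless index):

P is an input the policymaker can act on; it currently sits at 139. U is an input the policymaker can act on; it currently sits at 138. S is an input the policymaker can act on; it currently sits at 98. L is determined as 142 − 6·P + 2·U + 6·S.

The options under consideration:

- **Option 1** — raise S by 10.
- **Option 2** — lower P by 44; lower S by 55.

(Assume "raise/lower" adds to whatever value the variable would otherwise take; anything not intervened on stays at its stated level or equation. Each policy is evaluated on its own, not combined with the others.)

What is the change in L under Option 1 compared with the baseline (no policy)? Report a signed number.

60

Baseline:
  P = 139
  U = 138
  S = 98
  L = 142 − 6·139 + 2·138 + 6·98 = 172
Option 1 (S + 10):
  P = 139
  U = 138
  S = 98 + 10 = 108
  L = 142 − 6·139 + 2·138 + 6·108 = 232
Change in L: 232 − 172 = 60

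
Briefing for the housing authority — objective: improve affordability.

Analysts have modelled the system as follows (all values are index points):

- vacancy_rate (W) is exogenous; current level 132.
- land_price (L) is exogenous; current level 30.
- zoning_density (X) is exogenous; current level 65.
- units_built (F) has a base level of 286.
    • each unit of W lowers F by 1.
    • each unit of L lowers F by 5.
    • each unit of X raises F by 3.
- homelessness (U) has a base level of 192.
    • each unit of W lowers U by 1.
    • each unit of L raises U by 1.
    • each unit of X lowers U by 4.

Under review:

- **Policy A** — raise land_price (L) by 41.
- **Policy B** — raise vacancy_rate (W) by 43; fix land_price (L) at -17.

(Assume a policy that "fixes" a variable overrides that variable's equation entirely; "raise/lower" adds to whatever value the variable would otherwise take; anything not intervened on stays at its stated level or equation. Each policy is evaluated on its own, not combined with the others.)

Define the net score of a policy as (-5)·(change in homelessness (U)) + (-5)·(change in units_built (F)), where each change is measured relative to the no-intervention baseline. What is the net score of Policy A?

Baseline:
  W = 132
  L = 30
  X = 65
  F = 286 − 132 − 5·30 + 3·65 = 199
  U = 192 − 132 + 30 − 4·65 = -170
Policy A (L + 41):
  W = 132
  L = 30 + 41 = 71
  X = 65
  F = 286 − 132 − 5·71 + 3·65 = -6
  U = 192 − 132 + 71 − 4·65 = -129
ΔU = -129 − (-170) = 41; ΔF = -6 − 199 = -205
Score = (-5)·41 + (-5)·(-205) = 820

820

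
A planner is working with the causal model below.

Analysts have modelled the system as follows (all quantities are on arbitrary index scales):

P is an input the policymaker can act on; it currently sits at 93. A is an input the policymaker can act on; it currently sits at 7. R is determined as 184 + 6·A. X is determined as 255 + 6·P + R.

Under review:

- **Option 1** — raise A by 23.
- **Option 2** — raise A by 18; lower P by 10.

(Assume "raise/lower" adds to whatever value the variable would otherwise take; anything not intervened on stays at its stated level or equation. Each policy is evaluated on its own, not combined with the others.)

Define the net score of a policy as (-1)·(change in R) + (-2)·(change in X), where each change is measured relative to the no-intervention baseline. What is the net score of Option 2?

-204

Baseline:
  P = 93
  A = 7
  R = 184 + 6·7 = 226
  X = 255 + 6·93 + 226 = 1039
Option 2 (A + 18, P − 10):
  P = 93 − 10 = 83
  A = 7 + 18 = 25
  R = 184 + 6·25 = 334
  X = 255 + 6·83 + 334 = 1087
ΔR = 334 − 226 = 108; ΔX = 1087 − 1039 = 48
Score = (-1)·108 + (-2)·48 = -204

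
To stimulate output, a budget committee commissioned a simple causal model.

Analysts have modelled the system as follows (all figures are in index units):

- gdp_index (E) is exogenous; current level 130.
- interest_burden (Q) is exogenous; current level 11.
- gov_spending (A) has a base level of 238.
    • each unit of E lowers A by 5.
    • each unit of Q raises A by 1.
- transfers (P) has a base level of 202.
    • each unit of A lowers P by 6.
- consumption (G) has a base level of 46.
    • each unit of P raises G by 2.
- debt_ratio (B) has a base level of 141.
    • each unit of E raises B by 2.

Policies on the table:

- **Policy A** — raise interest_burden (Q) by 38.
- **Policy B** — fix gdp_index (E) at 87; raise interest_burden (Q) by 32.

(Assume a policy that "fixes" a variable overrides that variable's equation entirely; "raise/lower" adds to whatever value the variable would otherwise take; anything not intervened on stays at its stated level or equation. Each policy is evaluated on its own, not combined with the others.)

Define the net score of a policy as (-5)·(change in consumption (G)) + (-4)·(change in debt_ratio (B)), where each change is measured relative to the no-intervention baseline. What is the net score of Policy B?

15164

Baseline:
  E = 130
  Q = 11
  A = 238 − 5·130 + 11 = -401
  P = 202 − 6·(-401) = 2608
  G = 46 + 2·2608 = 5262
  B = 141 + 2·130 = 401
Policy B (E := 87, Q + 32):
  E = 87
  Q = 11 + 32 = 43
  A = 238 − 5·87 + 43 = -154
  P = 202 − 6·(-154) = 1126
  G = 46 + 2·1126 = 2298
  B = 141 + 2·87 = 315
ΔG = 2298 − 5262 = -2964; ΔB = 315 − 401 = -86
Score = (-5)·(-2964) + (-4)·(-86) = 15164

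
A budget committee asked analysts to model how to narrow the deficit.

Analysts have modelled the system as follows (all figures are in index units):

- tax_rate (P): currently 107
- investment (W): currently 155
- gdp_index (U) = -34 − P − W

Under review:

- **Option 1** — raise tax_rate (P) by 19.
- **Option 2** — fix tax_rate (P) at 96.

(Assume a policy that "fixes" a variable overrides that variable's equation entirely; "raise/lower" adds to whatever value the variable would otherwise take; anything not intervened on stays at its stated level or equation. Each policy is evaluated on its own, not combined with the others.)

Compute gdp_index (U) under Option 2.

Option 2 (P := 96):
  P = 96
  W = 155
  U = -34 − 96 − 155 = -285

-285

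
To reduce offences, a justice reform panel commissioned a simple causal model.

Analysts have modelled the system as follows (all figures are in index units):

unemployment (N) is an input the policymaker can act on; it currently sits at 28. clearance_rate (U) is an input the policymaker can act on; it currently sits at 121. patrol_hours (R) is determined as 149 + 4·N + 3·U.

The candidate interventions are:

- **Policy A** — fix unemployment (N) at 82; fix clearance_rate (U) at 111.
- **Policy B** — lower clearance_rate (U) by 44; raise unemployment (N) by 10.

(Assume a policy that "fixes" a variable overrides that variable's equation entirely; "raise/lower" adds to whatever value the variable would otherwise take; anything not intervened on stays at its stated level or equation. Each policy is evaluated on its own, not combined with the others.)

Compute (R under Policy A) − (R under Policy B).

278

Policy A (N := 82, U := 111):
  N = 82
  U = 111
  R = 149 + 4·82 + 3·111 = 810
Policy B (U − 44, N + 10):
  N = 28 + 10 = 38
  U = 121 − 44 = 77
  R = 149 + 4·38 + 3·77 = 532
R: 810 − 532 = 278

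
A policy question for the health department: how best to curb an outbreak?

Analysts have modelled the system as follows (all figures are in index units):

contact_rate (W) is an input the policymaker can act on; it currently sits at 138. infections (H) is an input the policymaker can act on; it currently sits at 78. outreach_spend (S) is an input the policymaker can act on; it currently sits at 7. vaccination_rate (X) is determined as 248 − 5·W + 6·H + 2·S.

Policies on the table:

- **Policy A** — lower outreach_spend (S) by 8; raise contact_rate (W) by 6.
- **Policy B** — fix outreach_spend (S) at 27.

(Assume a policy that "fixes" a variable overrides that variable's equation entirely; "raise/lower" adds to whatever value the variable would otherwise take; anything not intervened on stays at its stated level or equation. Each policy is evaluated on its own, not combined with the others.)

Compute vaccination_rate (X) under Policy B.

80

Policy B (S := 27):
  W = 138
  H = 78
  S = 27
  X = 248 − 5·138 + 6·78 + 2·27 = 80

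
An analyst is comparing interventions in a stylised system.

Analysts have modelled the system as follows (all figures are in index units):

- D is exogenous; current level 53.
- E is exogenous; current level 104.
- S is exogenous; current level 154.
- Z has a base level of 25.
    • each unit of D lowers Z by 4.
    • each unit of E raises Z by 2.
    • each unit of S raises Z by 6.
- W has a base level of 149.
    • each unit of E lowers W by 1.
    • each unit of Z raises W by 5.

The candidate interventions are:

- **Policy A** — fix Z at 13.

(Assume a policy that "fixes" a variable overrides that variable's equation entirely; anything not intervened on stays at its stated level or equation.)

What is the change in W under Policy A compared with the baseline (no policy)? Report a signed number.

-4660

Baseline:
  D = 53
  E = 104
  S = 154
  Z = 25 − 4·53 + 2·104 + 6·154 = 945
  W = 149 − 104 + 5·945 = 4770
Policy A (Z := 13):
  D = 53
  E = 104
  S = 154
  Z = 13
  W = 149 − 104 + 5·13 = 110
Change in W: 110 − 4770 = -4660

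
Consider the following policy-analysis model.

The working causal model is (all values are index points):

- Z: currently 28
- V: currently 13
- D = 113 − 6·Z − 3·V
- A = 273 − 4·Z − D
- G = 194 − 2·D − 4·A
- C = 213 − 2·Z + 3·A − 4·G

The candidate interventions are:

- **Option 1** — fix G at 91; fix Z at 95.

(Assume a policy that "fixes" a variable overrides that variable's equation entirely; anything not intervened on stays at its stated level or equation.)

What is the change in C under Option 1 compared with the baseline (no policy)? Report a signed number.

-2648

Baseline:
  Z = 28
  V = 13
  D = 113 − 6·28 − 3·13 = -94
  A = 273 − 4·28 − (-94) = 255
  G = 194 − 2·(-94) − 4·255 = -638
  C = 213 − 2·28 + 3·255 − 4·(-638) = 3474
Option 1 (G := 91, Z := 95):
  Z = 95
  V = 13
  D = 113 − 6·95 − 3·13 = -496
  A = 273 − 4·95 − (-496) = 389
  G = 91
  C = 213 − 2·95 + 3·389 − 4·91 = 826
Change in C: 826 − 3474 = -2648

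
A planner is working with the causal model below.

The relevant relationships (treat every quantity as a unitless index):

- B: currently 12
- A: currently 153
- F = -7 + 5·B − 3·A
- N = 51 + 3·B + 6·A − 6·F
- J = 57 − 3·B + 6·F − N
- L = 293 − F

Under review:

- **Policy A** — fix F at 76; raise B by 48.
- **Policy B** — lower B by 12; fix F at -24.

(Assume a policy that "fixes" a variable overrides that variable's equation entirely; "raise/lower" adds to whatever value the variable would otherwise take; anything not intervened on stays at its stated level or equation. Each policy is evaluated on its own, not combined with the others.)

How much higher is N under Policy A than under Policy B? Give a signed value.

Policy A (F := 76, B + 48):
  B = 12 + 48 = 60
  A = 153
  F = 76
  N = 51 + 3·60 + 6·153 − 6·76 = 693
Policy B (B − 12, F := -24):
  B = 12 − 12 = 0
  A = 153
  F = -24
  N = 51 + 3·0 + 6·153 − 6·(-24) = 1113
N: 693 − 1113 = -420

-420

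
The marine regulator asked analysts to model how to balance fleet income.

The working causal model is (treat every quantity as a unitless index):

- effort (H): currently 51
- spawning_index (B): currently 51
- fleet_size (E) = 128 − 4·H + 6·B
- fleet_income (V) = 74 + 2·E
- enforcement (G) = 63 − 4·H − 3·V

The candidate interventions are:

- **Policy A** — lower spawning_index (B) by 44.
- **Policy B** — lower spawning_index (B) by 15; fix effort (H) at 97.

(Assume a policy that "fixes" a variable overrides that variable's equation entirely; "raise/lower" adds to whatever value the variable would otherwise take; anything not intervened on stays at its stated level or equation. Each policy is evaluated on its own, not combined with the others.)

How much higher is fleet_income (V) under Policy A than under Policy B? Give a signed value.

20

Policy A (B − 44):
  H = 51
  B = 51 − 44 = 7
  E = 128 − 4·51 + 6·7 = -34
  V = 74 + 2·(-34) = 6
Policy B (B − 15, H := 97):
  H = 97
  B = 51 − 15 = 36
  E = 128 − 4·97 + 6·36 = -44
  V = 74 + 2·(-44) = -14
V: 6 − (-14) = 20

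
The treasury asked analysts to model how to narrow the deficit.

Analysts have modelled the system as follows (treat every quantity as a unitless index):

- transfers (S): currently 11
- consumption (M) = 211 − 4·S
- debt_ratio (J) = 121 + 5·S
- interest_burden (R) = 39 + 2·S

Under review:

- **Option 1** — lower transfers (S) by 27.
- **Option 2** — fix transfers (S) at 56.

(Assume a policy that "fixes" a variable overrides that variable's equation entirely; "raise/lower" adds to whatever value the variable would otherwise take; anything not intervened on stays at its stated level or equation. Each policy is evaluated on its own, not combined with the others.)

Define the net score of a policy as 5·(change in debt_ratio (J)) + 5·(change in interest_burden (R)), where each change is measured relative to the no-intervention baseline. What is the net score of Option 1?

Baseline:
  S = 11
  J = 121 + 5·11 = 176
  R = 39 + 2·11 = 61
Option 1 (S − 27):
  S = 11 − 27 = -16
  J = 121 + 5·(-16) = 41
  R = 39 + 2·(-16) = 7
ΔJ = 41 − 176 = -135; ΔR = 7 − 61 = -54
Score = 5·(-135) + 5·(-54) = -945

-945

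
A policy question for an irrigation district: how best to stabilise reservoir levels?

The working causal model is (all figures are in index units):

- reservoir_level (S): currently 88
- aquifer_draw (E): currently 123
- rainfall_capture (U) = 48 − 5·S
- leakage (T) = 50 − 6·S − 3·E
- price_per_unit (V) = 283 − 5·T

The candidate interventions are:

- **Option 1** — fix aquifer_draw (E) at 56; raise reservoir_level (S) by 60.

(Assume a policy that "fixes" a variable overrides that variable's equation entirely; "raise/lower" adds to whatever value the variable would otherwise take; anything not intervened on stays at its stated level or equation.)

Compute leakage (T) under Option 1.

Option 1 (E := 56, S + 60):
  S = 88 + 60 = 148
  E = 56
  T = 50 − 6·148 − 3·56 = -1006

-1006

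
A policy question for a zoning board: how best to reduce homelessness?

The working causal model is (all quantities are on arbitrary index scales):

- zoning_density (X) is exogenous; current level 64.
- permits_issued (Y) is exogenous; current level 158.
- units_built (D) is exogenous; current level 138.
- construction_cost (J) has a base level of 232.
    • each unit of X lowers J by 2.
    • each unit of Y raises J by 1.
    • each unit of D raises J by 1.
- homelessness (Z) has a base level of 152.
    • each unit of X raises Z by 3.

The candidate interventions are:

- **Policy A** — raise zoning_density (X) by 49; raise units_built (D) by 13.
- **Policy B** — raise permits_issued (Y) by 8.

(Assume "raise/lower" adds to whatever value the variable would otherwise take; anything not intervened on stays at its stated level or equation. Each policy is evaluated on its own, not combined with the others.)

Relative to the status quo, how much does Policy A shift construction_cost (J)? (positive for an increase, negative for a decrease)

-85

Baseline:
  X = 64
  Y = 158
  D = 138
  J = 232 − 2·64 + 158 + 138 = 400
Policy A (X + 49, D + 13):
  X = 64 + 49 = 113
  Y = 158
  D = 138 + 13 = 151
  J = 232 − 2·113 + 158 + 151 = 315
Change in J: 315 − 400 = -85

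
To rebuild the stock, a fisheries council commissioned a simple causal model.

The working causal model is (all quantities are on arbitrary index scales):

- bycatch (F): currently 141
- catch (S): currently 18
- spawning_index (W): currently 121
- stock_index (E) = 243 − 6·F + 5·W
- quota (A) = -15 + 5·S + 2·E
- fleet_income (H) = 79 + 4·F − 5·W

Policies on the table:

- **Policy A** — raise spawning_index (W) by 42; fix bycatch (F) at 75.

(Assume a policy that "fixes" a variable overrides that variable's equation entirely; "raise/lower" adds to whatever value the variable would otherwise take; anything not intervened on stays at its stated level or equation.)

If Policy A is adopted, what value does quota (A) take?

Policy A (W + 42, F := 75):
  F = 75
  S = 18
  W = 121 + 42 = 163
  E = 243 − 6·75 + 5·163 = 608
  A = -15 + 5·18 + 2·608 = 1291

1291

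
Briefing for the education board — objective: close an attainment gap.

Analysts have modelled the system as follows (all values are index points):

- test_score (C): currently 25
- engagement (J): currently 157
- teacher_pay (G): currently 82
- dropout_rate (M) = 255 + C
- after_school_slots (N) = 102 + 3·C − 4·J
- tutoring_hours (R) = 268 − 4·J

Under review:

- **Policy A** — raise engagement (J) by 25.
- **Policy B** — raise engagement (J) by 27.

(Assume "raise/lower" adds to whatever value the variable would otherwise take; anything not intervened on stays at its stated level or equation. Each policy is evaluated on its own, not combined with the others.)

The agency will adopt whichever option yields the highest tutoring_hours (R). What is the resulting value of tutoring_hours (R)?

Policy A (J + 25):
  J = 157 + 25 = 182
  R = 268 − 4·182 = -460
Policy B (J + 27):
  J = 157 + 27 = 184
  R = 268 − 4·184 = -468
Comparing — Policy A: R=-460, Policy B: R=-468. Highest is -460 (Policy A).

-460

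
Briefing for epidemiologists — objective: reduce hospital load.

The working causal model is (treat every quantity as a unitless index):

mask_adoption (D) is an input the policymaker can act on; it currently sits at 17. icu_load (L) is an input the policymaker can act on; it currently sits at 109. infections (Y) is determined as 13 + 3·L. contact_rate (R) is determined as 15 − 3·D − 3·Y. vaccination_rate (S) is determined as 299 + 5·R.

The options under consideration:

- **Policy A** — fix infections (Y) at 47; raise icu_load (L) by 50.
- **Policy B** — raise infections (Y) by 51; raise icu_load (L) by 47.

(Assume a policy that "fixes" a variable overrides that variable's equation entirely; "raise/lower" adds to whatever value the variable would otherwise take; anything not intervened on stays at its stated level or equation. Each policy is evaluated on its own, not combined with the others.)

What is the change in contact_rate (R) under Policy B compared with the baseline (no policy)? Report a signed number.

-576

Baseline:
  D = 17
  L = 109
  Y = 13 + 3·109 = 340
  R = 15 − 3·17 − 3·340 = -1056
Policy B (Y + 51, L + 47):
  D = 17
  L = 109 + 47 = 156
  Y = 13 + 3·156 (+51 from intervention) = 532
  R = 15 − 3·17 − 3·532 = -1632
Change in R: -1632 − (-1056) = -576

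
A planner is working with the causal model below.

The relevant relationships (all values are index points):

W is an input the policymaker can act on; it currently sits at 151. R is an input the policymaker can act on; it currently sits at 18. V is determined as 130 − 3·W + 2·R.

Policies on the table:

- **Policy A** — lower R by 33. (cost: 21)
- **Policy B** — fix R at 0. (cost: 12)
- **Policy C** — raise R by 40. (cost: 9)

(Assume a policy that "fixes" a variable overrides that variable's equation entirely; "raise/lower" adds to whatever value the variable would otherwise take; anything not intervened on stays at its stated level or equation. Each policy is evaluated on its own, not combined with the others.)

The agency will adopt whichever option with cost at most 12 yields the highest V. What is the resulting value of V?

-207

Policy B (R := 0):
  W = 151
  R = 0
  V = 130 − 3·151 + 2·0 = -323
Policy C (R + 40):
  W = 151
  R = 18 + 40 = 58
  V = 130 − 3·151 + 2·58 = -207
Comparing — Policy B: V=-323, Policy C: V=-207. Highest is -207 (Policy C).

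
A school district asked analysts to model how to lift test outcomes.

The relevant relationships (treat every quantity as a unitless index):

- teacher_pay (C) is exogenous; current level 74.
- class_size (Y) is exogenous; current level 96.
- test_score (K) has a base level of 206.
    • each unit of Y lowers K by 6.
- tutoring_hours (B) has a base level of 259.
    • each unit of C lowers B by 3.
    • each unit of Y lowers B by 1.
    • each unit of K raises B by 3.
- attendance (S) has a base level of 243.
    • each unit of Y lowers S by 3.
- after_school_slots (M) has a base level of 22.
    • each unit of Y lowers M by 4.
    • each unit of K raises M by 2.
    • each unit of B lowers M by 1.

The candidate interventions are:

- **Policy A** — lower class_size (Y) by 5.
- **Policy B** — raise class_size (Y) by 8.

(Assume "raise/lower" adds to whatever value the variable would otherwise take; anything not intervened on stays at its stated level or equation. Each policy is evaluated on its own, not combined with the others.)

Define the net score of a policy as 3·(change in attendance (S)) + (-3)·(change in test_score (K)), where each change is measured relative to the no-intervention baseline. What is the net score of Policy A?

Baseline:
  Y = 96
  K = 206 − 6·96 = -370
  S = 243 − 3·96 = -45
Policy A (Y − 5):
  Y = 96 − 5 = 91
  K = 206 − 6·91 = -340
  S = 243 − 3·91 = -30
ΔS = -30 − (-45) = 15; ΔK = -340 − (-370) = 30
Score = 3·15 + (-3)·30 = -45

-45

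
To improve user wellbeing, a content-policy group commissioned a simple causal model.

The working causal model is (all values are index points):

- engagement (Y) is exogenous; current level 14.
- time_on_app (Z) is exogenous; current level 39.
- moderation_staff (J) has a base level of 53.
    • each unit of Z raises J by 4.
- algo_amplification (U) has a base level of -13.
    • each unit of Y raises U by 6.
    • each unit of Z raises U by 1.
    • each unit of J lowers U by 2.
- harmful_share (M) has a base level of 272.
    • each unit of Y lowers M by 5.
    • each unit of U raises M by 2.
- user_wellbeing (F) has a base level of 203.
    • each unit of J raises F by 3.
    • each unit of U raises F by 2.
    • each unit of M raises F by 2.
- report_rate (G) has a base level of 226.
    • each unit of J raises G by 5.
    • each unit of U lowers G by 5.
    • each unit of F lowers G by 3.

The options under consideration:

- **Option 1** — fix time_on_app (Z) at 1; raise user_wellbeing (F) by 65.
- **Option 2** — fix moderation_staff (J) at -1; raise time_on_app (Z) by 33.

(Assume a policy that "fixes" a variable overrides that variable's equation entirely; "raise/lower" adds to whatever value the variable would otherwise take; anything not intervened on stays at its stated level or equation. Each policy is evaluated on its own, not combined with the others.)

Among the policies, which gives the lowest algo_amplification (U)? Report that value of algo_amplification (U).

-42

Option 1 (Z := 1, F + 65):
  Y = 14
  Z = 1
  J = 53 + 4·1 = 57
  U = -13 + 6·14 + 1 − 2·57 = -42
Option 2 (J := -1, Z + 33):
  Y = 14
  Z = 39 + 33 = 72
  J = -1
  U = -13 + 6·14 + 72 − 2·(-1) = 145
Comparing — Option 1: U=-42, Option 2: U=145. Lowest is -42 (Option 1).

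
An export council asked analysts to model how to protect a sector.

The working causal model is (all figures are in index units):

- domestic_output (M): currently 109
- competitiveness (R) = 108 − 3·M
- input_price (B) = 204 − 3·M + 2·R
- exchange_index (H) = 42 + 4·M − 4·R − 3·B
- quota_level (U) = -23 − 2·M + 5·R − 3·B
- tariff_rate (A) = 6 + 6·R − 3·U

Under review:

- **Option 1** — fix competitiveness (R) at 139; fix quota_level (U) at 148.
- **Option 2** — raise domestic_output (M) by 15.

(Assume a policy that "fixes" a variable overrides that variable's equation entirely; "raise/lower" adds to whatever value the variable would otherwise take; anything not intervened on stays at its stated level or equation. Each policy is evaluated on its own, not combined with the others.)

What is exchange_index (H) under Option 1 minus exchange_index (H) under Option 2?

Option 1 (R := 139, U := 148):
  M = 109
  R = 139
  B = 204 − 3·109 + 2·139 = 155
  H = 42 + 4·109 − 4·139 − 3·155 = -543
Option 2 (M + 15):
  M = 109 + 15 = 124
  R = 108 − 3·124 = -264
  B = 204 − 3·124 + 2·(-264) = -696
  H = 42 + 4·124 − 4·(-264) − 3·(-696) = 3682
H: -543 − 3682 = -4225

-4225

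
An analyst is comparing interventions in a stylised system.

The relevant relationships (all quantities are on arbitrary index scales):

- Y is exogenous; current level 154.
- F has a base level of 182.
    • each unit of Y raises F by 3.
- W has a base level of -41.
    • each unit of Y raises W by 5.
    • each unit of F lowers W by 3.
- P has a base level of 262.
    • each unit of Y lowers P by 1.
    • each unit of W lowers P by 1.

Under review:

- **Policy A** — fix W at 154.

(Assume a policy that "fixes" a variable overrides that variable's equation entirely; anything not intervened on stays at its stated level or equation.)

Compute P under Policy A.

-46

Policy A (W := 154):
  Y = 154
  F = 182 + 3·154 = 644
  W = 154
  P = 262 − 154 − 154 = -46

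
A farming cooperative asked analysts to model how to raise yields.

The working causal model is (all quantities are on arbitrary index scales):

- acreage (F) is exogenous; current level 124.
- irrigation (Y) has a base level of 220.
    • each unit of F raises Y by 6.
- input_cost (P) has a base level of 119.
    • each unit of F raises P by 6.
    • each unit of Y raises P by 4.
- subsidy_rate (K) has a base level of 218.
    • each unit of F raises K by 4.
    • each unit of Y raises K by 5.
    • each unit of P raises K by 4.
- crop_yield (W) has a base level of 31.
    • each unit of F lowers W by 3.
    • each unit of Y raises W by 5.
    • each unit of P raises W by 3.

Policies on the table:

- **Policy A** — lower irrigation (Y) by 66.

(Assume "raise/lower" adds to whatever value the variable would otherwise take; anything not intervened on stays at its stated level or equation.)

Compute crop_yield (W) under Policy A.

Policy A (Y − 66):
  F = 124
  Y = 220 + 6·124 (−66 from intervention) = 898
  P = 119 + 6·124 + 4·898 = 4455
  W = 31 − 3·124 + 5·898 + 3·4455 = 17514

17514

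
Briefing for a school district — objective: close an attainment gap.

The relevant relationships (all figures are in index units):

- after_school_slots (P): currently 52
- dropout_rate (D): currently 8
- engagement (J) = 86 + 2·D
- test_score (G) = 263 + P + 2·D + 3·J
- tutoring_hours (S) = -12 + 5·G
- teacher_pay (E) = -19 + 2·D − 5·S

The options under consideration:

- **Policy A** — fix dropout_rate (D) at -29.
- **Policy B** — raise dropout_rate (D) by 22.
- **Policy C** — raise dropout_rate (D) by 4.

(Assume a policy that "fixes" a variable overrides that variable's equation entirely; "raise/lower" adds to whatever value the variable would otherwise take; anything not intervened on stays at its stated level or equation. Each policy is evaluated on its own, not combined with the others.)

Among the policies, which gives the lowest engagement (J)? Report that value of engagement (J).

Policy A (D := -29):
  D = -29
  J = 86 + 2·(-29) = 28
Policy B (D + 22):
  D = 8 + 22 = 30
  J = 86 + 2·30 = 146
Policy C (D + 4):
  D = 8 + 4 = 12
  J = 86 + 2·12 = 110
Comparing — Policy A: J=28, Policy B: J=146, Policy C: J=110. Lowest is 28 (Policy A).

28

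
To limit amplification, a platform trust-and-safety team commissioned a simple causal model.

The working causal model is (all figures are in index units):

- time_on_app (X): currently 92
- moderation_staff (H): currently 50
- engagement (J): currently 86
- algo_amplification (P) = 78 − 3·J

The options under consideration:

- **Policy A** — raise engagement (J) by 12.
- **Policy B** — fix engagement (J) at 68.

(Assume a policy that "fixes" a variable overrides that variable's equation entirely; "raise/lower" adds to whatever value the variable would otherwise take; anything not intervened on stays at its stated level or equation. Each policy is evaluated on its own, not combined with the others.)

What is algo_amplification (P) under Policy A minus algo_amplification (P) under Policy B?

Policy A (J + 12):
  J = 86 + 12 = 98
  P = 78 − 3·98 = -216
Policy B (J := 68):
  J = 68
  P = 78 − 3·68 = -126
P: -216 − (-126) = -90

-90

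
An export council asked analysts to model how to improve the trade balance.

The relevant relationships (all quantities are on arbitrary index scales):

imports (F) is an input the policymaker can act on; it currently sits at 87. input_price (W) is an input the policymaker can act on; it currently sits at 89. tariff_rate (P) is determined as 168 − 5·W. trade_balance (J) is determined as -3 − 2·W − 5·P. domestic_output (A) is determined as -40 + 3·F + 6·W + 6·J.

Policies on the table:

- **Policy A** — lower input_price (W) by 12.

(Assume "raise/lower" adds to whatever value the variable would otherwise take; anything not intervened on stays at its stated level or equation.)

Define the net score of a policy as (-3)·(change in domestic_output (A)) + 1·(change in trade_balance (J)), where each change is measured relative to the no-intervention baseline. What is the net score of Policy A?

4908

Baseline:
  F = 87
  W = 89
  P = 168 − 5·89 = -277
  J = -3 − 2·89 − 5·(-277) = 1204
  A = -40 + 3·87 + 6·89 + 6·1204 = 7979
Policy A (W − 12):
  F = 87
  W = 89 − 12 = 77
  P = 168 − 5·77 = -217
  J = -3 − 2·77 − 5·(-217) = 928
  A = -40 + 3·87 + 6·77 + 6·928 = 6251
ΔA = 6251 − 7979 = -1728; ΔJ = 928 − 1204 = -276
Score = (-3)·(-1728) + 1·(-276) = 4908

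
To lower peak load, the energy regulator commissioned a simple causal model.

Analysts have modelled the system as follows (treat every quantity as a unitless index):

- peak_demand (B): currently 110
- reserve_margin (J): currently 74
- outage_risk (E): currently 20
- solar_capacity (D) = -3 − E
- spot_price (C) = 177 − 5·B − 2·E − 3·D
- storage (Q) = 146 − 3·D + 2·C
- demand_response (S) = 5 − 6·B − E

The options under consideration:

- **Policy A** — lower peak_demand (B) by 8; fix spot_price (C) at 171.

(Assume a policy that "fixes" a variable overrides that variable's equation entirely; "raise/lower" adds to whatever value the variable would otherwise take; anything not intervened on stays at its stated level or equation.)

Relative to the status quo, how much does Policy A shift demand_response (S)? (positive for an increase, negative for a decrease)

Baseline:
  B = 110
  E = 20
  S = 5 − 6·110 − 20 = -675
Policy A (B − 8, C := 171):
  B = 110 − 8 = 102
  E = 20
  S = 5 − 6·102 − 20 = -627
Change in S: -627 − (-675) = 48

48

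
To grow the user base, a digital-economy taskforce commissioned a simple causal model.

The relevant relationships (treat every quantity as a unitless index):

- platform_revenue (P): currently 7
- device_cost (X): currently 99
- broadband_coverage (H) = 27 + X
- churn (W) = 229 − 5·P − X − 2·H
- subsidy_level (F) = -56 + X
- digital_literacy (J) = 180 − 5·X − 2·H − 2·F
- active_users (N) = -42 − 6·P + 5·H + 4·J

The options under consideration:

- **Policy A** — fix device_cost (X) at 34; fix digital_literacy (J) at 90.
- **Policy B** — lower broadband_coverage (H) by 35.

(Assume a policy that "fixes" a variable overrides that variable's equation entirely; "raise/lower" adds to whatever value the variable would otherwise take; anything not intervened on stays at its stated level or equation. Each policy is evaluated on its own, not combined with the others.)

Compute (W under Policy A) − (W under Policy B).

Policy A (X := 34, J := 90):
  P = 7
  X = 34
  H = 27 + 34 = 61
  W = 229 − 5·7 − 34 − 2·61 = 38
Policy B (H − 35):
  P = 7
  X = 99
  H = 27 + 99 (−35 from intervention) = 91
  W = 229 − 5·7 − 99 − 2·91 = -87
W: 38 − (-87) = 125

125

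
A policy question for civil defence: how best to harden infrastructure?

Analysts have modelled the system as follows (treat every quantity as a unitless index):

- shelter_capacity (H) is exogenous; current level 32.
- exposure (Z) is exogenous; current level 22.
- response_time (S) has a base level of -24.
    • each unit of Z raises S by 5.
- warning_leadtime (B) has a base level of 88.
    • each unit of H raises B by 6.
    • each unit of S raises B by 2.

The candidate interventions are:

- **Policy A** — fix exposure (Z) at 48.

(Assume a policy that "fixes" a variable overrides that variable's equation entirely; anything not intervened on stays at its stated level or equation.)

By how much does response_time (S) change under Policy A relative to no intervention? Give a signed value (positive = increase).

130

Baseline:
  Z = 22
  S = -24 + 5·22 = 86
Policy A (Z := 48):
  Z = 48
  S = -24 + 5·48 = 216
Change in S: 216 − 86 = 130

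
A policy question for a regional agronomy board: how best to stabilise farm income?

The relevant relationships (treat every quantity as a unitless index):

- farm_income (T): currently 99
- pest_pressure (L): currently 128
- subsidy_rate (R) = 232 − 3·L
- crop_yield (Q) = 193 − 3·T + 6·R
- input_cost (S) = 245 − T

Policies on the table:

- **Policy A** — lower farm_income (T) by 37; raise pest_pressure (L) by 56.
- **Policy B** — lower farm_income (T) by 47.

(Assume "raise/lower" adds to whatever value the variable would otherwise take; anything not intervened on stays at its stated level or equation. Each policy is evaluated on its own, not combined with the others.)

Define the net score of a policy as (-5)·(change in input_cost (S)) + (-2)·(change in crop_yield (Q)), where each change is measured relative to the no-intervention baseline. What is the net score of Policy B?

-517

Baseline:
  T = 99
  L = 128
  R = 232 − 3·128 = -152
  Q = 193 − 3·99 + 6·(-152) = -1016
  S = 245 − 99 = 146
Policy B (T − 47):
  T = 99 − 47 = 52
  L = 128
  R = 232 − 3·128 = -152
  Q = 193 − 3·52 + 6·(-152) = -875
  S = 245 − 52 = 193
ΔS = 193 − 146 = 47; ΔQ = -875 − (-1016) = 141
Score = (-5)·47 + (-2)·141 = -517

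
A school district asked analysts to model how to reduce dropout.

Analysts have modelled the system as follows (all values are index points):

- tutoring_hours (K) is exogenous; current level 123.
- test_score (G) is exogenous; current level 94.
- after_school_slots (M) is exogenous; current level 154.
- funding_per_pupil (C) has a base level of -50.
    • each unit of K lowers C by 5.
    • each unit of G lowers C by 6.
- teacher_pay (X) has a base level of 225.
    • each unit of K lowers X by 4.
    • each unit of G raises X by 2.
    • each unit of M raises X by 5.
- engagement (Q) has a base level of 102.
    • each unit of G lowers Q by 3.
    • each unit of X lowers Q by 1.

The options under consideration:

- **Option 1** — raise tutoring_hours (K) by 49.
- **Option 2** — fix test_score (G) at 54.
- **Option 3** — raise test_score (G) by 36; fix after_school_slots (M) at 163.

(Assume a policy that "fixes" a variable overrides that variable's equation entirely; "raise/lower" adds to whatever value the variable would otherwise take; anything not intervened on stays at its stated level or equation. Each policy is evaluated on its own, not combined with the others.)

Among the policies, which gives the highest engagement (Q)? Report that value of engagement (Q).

-671

Option 1 (K + 49):
  K = 123 + 49 = 172
  G = 94
  M = 154
  X = 225 − 4·172 + 2·94 + 5·154 = 495
  Q = 102 − 3·94 − 495 = -675
Option 2 (G := 54):
  K = 123
  G = 54
  M = 154
  X = 225 − 4·123 + 2·54 + 5·154 = 611
  Q = 102 − 3·54 − 611 = -671
Option 3 (G + 36, M := 163):
  K = 123
  G = 94 + 36 = 130
  M = 163
  X = 225 − 4·123 + 2·130 + 5·163 = 808
  Q = 102 − 3·130 − 808 = -1096
Comparing — Option 1: Q=-675, Option 2: Q=-671, Option 3: Q=-1096. Highest is -671 (Option 2).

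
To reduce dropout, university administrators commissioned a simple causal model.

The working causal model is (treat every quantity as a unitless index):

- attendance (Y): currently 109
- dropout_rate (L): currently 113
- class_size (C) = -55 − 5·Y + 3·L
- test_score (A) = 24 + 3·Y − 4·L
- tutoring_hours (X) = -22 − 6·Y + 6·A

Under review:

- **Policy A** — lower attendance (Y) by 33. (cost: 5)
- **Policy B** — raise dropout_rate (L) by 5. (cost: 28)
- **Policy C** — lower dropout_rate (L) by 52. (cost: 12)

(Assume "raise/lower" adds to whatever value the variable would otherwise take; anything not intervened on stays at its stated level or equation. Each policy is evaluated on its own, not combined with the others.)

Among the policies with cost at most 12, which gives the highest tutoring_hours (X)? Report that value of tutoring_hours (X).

Policy A (Y − 33):
  Y = 109 − 33 = 76
  L = 113
  A = 24 + 3·76 − 4·113 = -200
  X = -22 − 6·76 + 6·(-200) = -1678
Policy C (L − 52):
  Y = 109
  L = 113 − 52 = 61
  A = 24 + 3·109 − 4·61 = 107
  X = -22 − 6·109 + 6·107 = -34
Comparing — Policy A: X=-1678, Policy C: X=-34. Highest is -34 (Policy C).

-34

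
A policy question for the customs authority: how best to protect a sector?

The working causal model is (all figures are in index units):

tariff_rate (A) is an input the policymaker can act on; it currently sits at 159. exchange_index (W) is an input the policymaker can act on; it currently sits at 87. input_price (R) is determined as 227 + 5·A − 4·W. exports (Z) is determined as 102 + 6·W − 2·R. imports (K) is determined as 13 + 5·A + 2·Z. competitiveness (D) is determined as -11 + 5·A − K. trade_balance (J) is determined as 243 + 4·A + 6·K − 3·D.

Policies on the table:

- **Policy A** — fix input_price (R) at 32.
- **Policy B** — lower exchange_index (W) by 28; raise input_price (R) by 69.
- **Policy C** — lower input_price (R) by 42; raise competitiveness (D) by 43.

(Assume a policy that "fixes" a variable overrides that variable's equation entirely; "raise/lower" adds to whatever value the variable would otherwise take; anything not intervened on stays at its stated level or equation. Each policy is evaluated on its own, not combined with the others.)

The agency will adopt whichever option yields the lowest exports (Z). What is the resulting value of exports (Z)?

Policy A (R := 32):
  A = 159
  W = 87
  R = 32
  Z = 102 + 6·87 − 2·32 = 560
Policy B (W − 28, R + 69):
  A = 159
  W = 87 − 28 = 59
  R = 227 + 5·159 − 4·59 (+69 from intervention) = 855
  Z = 102 + 6·59 − 2·855 = -1254
Policy C (R − 42, D + 43):
  A = 159
  W = 87
  R = 227 + 5·159 − 4·87 (−42 from intervention) = 632
  Z = 102 + 6·87 − 2·632 = -640
Comparing — Policy A: Z=560, Policy B: Z=-1254, Policy C: Z=-640. Lowest is -1254 (Policy B).

-1254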